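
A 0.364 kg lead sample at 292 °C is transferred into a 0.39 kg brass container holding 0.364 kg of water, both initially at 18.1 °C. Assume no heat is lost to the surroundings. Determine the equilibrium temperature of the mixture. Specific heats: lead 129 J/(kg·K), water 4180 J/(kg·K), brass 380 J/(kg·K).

T_f ≈ 25.6 °C

Conservation of energy gives ΣQ = 0:
0.364×129×(T − 292) + 0.364×4180×(T − 18.1) + 0.39×380×(T − 18.1) = 0
46.96(T − 292) + 1521.5(T − 18.1) + 148.2(T − 18.1) = 0
1716.7 T = 43933
T = 43933 / 1716.7 = 25.6 °C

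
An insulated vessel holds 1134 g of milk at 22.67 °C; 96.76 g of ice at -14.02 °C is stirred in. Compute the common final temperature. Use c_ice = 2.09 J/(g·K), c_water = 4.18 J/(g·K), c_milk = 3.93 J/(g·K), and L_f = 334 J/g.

Sum of m c ΔT and latent-heat terms is zero:
warm ice to 0 °C: 96.76×2.09×(0 − (-14.02)) = 2835.2; latent heat to melt: 96.76×334 = 32318; meltwater 0→T: 96.76×4.18×T = 404.46 T; milk cools: 1134×3.93×(T − 22.67) = 4456.6(T − 22.67)
4861.1 T = 101032 − 35153 = 65878
T ≈ 13.55 °C. Since T > 0 °C, the all-ice-melts assumption holds.

T_f ≈ 13.6 °C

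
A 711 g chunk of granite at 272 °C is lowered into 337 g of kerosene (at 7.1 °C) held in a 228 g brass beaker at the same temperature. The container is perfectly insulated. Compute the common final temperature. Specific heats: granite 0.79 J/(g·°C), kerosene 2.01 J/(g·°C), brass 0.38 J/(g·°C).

T_f ≈ 119.3 °C

Energy conservation, ΣQ = 0:
711·0.79·(T − 272) + 337·2.01·(T − 7.1) + 228·0.38·(T − 7.1) = 0
561.69(T − 272) + 677.37(T − 7.1) + 86.64(T − 7.1) = 0
1325.7 T = 158204
T = 158204 / 1325.7 = 119 °C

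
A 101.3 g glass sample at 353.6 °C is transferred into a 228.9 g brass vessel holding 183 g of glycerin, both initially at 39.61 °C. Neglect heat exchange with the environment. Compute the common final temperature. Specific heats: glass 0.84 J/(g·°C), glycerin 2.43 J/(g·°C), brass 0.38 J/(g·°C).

T_f ≈ 82.9 °C

Let T be the final temperature. ΣQ_i = 0:
101.3·0.84·(T − 353.6) + 183·2.43·(T − 39.61) + 228.9·0.38·(T − 39.61) = 0
(85.09 + 444.69 + 86.98) T = 85.09·353.6 + 444.69·39.61 + 86.98·39.61
T = 51148 / 616.76 = 82.9 °C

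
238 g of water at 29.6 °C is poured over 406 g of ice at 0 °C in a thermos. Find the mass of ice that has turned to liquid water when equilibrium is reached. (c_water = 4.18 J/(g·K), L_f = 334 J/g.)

m_melted ≈ 88.2 g

Cooling the water to 0 °C releases 238×4.18×29.6 = 29447 J.
Fully melting the ice requires m_ice L_f = 406×334 = 135604 J.
Since 29447 < 135604 J, not all the ice melts; equilibrium is at 0 °C.
Mass melted = 29447/334 ≈ 88.17 g.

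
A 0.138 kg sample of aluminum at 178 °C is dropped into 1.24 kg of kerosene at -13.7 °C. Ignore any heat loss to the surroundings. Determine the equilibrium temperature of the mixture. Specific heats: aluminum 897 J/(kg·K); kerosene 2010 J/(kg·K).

T_f ≈ -4.6 °C

Heat lost by the aluminum equals heat gained by the kerosene:
0.138*897*(178 − T) = 1.24*2010*(T − (-13.7))
123.79(178 − T) = 2492.4(T − (-13.7))
2616.2 T = -12112  ⇒  T ≈ -4.63 °C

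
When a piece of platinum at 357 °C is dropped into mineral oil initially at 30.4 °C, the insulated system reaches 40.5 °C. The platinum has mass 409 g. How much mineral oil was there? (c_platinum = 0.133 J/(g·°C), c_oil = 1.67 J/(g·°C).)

Heat lost by the platinum = heat gained by the oil:
409·0.133·(357 − 40.5) = m·1.67·(40.5 − 30.4)
16.87 m = 17217  ⇒  m ≈ 1021 g

m ≈ 1020 g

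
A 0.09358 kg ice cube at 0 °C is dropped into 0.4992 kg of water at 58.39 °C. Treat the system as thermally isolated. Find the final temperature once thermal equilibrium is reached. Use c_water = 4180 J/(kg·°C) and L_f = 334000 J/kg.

Net heat exchanged in the isolated system is zero:
fusion: m_ice L_f = 0.09358·334000 = 31256
  meltwater 0→T: 0.09358·4180·T = 391.16 T
  water cools: 0.4992·4180·(T − 58.39) = 2086.7(T − 58.39)
2477.8 T = 121840 − 31256 = 90584
T ≈ 36.56 °C (positive, so assuming full melt was valid).

T_f ≈ 36.6 °C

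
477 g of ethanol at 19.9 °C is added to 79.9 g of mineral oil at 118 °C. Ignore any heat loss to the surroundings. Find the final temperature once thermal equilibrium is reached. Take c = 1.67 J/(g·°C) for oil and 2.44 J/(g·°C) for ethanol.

T_f ≈ 30.0 °C

T_f = Σ m_i c_i T_i / Σ m_i c_i:
T_f = (133.43×118 + 1163.9×19.9) / (133.43 + 1163.9)
    = 38906 / 1297.3 ≈ 29.99 °C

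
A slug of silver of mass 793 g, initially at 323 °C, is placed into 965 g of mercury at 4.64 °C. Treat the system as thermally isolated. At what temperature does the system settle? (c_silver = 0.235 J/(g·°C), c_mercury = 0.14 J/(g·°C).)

Conservation of energy gives ΣQ = 0:
793·0.235·(T − 323) + 965·0.14·(T − 4.64) = 0
186.35(T − 323) + 135.1(T − 4.64) = 0
321.46 T = 60820
T = 60820 / 321.46 = 189 °C

T_f ≈ 189.2 °C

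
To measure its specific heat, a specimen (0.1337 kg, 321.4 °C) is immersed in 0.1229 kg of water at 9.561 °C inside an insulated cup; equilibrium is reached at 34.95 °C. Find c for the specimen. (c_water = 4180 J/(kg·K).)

Energy conservation, ΣQ = 0:
0.1337×c×(34.95 − 321.4) + 0.1229×4180×(34.95 − 9.561) = 0
-38.3 c = -13043
c = -13043/-38.3 ≈ 340.6 J/(kg·K)

c ≈ 341 J/(kg·K)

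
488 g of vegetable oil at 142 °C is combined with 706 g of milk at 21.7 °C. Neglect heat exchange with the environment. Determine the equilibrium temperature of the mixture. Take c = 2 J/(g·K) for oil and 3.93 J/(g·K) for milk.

T_f ≈ 53.0 °C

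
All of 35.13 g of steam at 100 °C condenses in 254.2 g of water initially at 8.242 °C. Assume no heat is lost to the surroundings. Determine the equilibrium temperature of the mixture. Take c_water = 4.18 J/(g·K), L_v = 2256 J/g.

Heat gained plus heat lost sum to zero:
condense steam: −35.13·2256 = −79253; condensed water 100 °C→T: 146.84(T − 100); water warms: 254.2·4.18·(T − 8.242) = 1062.6(T − 8.242)
1209.4 T = 79253 + 14684 + 8757.6 = 102695
T ≈ 84.91 °C — below 100 °C, confirming all the steam condensed.

T_f ≈ 84.9 °C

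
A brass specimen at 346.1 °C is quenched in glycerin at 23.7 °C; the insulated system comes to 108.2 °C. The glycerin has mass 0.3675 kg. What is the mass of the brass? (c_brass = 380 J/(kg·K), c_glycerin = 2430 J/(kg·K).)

m ≈ 0.835 kg

|Q_brass| = |Q_glycerin|:
m·380·(346.1 − 108.2) = 0.3675·2430·(108.2 − 23.7)
90402 m = 75461  ⇒  m ≈ 0.8347 kg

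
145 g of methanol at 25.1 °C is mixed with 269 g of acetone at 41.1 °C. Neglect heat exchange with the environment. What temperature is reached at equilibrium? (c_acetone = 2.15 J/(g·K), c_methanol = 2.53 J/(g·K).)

Conservation of energy gives ΣQ = 0:
269×2.15×(T − 41.1) + 145×2.53×(T − 25.1) = 0
578.35(T − 41.1) + 366.85(T − 25.1) = 0
945.2 T = 32978
T ≈ 34.89 °C

T_f ≈ 34.9 °C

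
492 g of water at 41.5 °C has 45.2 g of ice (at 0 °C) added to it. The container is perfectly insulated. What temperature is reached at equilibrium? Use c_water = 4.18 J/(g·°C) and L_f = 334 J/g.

T_f ≈ 31.3 °C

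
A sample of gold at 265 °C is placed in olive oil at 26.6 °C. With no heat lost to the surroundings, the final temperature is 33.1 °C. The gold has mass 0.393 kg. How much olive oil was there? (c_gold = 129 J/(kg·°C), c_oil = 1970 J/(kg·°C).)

m ≈ 0.918 kg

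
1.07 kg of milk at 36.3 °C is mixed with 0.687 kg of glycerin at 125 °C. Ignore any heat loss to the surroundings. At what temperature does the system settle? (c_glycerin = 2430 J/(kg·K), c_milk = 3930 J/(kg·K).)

T_f ≈ 61.5 °C

Taking heat into each body as positive, Σ m c ΔT = 0:
0.687*2430*(T − 125) + 1.07*3930*(T − 36.3) = 0
5874.5 T = 361321
T = 361321/5874.5 ≈ 61.51 °C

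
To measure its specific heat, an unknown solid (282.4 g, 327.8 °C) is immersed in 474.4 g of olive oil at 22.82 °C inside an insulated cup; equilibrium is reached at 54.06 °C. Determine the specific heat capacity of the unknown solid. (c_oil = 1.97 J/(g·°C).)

Heat lost by the unknown solid = heat gained by the oil:
282.4×c×(327.8 − 54.06) = 474.4×1.97×(54.06 − 22.82)
77304 c = 29196  ⇒  c ≈ 0.3777 J/(g·°C)

c ≈ 0.378 J/(g·°C)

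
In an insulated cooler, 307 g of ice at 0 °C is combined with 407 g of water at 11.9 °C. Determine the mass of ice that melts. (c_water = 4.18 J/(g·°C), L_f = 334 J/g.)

m_melted ≈ 60.6 g

Cooling the water to 0 °C releases 407×4.18×11.9 = 20245 J.
Fully melting the ice requires m_ice L_f = 307×334 = 102538 J.
20245 J < 102538 J, so only part of the ice melts and the system sits at 0 °C.
m_melt = 20245 / L_f = 60.61 g.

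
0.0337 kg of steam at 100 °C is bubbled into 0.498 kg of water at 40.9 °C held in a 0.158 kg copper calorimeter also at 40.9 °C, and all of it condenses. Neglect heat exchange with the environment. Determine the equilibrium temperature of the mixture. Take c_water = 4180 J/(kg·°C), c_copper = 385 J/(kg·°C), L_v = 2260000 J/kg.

Let T be the final temperature. ΣQ_i = 0:
latent heat released on condensation: 0.0337×2260000 = 76162
  condensate cools 100→T: 0.0337×4180×(T − 100) = 140.87(T − 100)
  original water: 2081.6(T − 40.9)
  copper cup: 0.158×385×(T − 40.9) = 60.83(T − 40.9)
2283.3 T = 76162 + 14087 + 87627 = 177876
T ≈ 77.90 °C — below 100 °C, confirming all the steam condensed.

T_f ≈ 77.9 °C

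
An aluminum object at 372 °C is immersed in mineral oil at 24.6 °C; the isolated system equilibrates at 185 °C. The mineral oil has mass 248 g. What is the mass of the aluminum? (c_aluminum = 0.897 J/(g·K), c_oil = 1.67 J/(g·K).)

Energy conservation, ΣQ = 0:
m·0.897·(185 − 372) + 248·1.67·(185 − 24.6) = 0
-167.74 m = -66431
m = -66431/-167.74 ≈ 396 g

m ≈ 396 g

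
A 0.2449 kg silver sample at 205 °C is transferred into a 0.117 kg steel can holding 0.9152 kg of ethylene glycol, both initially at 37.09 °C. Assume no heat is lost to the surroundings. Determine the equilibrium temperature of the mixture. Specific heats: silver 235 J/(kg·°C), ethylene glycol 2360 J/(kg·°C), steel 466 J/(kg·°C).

T_f ≈ 41.3 °C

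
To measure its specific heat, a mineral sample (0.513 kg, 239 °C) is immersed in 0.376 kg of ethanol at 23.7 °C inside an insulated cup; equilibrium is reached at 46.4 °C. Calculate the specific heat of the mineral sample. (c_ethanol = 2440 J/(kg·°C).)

c ≈ 211 J/(kg·°C)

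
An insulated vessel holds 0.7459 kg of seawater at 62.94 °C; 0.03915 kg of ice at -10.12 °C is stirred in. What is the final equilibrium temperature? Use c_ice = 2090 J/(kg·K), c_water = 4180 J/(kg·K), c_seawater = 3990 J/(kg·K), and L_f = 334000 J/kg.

T_f ≈ 55.2 °C

Setting the total heat transfer to zero:
warm ice to 0 °C: 0.03915·2090·(0 − (-10.12)) = 828.05
  fusion: m_ice L_f = 0.03915·334000 = 13076
  warm the meltwater: 163.65 T
  seawater: 2976.1(T − 62.94)
3139.8 T = 187318 − 13904 = 173414
T ≈ 55.23 °C — above 0 °C, consistent with complete melting.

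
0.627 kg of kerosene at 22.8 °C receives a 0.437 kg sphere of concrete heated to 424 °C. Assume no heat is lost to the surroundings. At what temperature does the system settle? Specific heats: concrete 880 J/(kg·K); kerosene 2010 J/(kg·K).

T_f ≈ 116.6 °C

T_f is the heat-capacity-weighted average of the initial temperatures:
T_f = (384.56×424 + 1260.3×22.8) / (384.56 + 1260.3)
    = 191788 / 1644.8 ≈ 116.60 °C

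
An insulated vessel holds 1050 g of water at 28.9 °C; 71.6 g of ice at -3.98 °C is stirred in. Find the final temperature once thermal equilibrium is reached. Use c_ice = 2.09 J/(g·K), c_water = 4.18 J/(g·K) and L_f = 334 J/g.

Let T be the final temperature. ΣQ_i = 0:
ice -3.98→0 °C: 71.6×2.09×3.98 = 595.58
  melt ice: 71.6×334 = 23914
  warm the meltwater: 299.29 T
  water cools: 1050×4.18×(T − 28.9) = 4389(T − 28.9)
4688.3 T = 126842 − 24510 = 102332
T ≈ 21.83 °C (positive, so assuming full melt was valid).

T_f ≈ 21.8 °C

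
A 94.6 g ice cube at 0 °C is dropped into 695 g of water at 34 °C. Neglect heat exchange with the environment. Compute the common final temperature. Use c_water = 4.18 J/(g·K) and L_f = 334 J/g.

T_f ≈ 20.4 °C

Let T be the final temperature. ΣQ_i = 0:
fusion: m_ice L_f = 94.6×334 = 31596; meltwater 0→T: 94.6×4.18×T = 395.43 T; water cools: 695×4.18×(T − 34) = 2905.1(T − 34)
3300.5 T = 98773 − 31596 = 67177
T ≈ 20.35 °C. Since T > 0 °C, the all-ice-melts assumption holds.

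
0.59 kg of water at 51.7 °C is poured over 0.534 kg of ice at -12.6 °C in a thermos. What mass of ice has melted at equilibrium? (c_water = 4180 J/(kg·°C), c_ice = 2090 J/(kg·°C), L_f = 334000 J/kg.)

m_melted ≈ 0.34 kg

Heat available from the water dropping to 0 °C: 0.59×4180×51.7 = 127503 J.
Warming the ice to 0 °C takes 0.534×2090×12.6 = 14062 J, leaving 113440 J for melting.
Fully melting the ice requires m_ice L_f = 0.534×334000 = 178356 J.
113440 J < 178356 J, so only part of the ice melts and the system sits at 0 °C.
m_melted×334000 = 113440  ⇒  m_melted ≈ 0.3396 kg.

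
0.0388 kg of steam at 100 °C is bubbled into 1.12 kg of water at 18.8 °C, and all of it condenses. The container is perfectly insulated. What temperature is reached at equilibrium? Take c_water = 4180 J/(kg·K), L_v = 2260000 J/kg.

Net heat exchanged in the isolated system is zero:
latent heat released on condensation: 0.0388×2260000 = 87688
  condensed water 100 °C→T: 162.18(T − 100)
  original water: 4681.6(T − 18.8)
4843.8 T = 87688 + 16218 + 88014 = 191920
T ≈ 39.62 °C (< 100 °C, so full condensation is consistent).

T_f ≈ 39.6 °C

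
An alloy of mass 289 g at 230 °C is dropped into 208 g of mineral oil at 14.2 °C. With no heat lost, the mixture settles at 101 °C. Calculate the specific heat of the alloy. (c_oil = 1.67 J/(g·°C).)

Setting the total heat transfer to zero:
289·c·(101 − 230) + 208·1.67·(101 − 14.2) = 0
-37281 c = -30151
c = -30151/-37281 ≈ 0.8087 J/(g·°C)

c ≈ 0.809 J/(g·°C)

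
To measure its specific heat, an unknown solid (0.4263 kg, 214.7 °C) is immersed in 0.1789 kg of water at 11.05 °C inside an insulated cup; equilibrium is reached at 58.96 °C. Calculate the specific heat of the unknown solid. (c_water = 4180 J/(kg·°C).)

Let T be the final temperature. ΣQ_i = 0:
0.4263·c·(58.96 − 214.7) + 0.1789·4180·(58.96 − 11.05) = 0
-66.39 c = -35827
c = -35827/-66.39 ≈ 539.6 J/(kg·°C)

c ≈ 540 J/(kg·°C)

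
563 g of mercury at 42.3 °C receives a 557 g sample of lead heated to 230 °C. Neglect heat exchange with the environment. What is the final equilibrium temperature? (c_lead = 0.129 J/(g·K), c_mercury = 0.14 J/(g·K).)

Net heat exchanged in the isolated system is zero:
557·0.129·(T − 230) + 563·0.14·(T − 42.3) = 0
71.85(T − 230) + 78.82(T − 42.3) = 0
(71.85 + 78.82) T = 71.85·230 + 78.82·42.3
T = 19860/150.67 ≈ 131.81 °C

T_f ≈ 131.8 °C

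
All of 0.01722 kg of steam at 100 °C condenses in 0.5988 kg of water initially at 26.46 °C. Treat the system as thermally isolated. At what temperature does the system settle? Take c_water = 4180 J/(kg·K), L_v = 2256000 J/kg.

Energy conservation, ΣQ = 0:
latent heat released on condensation: 0.01722×2256000 = 38848; condensed water 100 °C→T: 71.98(T − 100); original water: 2503(T − 26.46)
2575 T = 38848 + 7198 + 66229 = 112275
T ≈ 43.60 °C, under the boiling point, so the assumption holds.

T_f ≈ 43.6 °C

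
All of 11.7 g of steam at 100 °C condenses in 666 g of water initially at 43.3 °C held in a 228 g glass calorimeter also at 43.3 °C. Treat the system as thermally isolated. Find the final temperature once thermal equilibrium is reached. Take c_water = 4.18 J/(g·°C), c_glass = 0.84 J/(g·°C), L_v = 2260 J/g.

Energy conservation, ΣQ = 0:
condense steam: −11.7·2260 = −26442; condensed water 100 °C→T: 48.91(T − 100); water warms: 666·4.18·(T − 43.3) = 2783.9(T − 43.3); cup: 191.52(T − 43.3)
3024.3 T = 26442 + 4890.6 + 128835 = 160167
T ≈ 52.96 °C (< 100 °C, so full condensation is consistent).

T_f ≈ 53.0 °C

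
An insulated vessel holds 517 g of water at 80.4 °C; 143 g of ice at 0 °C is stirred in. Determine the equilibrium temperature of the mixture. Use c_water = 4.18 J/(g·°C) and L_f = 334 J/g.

T_f ≈ 45.7 °C

Taking heat into each body as positive, Σ m c ΔT = 0:
melt ice: 143·334 = 47762
  warm the meltwater: 597.74 T
  water: 2161.1(T − 80.4)
2758.8 T = 173749 − 47762 = 125987
T ≈ 45.67 °C. Since T > 0 °C, the all-ice-melts assumption holds.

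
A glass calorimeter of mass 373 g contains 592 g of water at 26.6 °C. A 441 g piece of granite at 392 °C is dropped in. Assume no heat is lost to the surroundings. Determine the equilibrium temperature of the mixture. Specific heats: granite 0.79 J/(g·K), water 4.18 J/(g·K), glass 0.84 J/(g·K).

T_f ≈ 67.2 °C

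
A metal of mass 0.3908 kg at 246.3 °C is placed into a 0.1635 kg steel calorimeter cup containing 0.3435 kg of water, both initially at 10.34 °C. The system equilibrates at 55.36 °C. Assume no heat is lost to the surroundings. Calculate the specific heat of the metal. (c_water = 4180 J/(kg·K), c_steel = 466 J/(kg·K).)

c ≈ 912 J/(kg·K)

Let T be the final temperature. ΣQ_i = 0:
0.3908×c×(55.36 − 246.3) + 0.3435×4180×(55.36 − 10.34) + 0.1635×466×(55.36 − 10.34) = 0
-74.62 c = -68071
c = -68071/-74.62 ≈ 912.2 J/(kg·K)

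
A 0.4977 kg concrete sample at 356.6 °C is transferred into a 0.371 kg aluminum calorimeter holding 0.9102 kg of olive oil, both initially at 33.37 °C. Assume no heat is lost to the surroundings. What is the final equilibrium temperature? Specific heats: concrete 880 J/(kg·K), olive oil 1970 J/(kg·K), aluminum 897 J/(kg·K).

T_f is the heat-capacity-weighted average of the initial temperatures:
T_f = (437.98·356.6 + 1793.1·33.37 + 332.79·33.37) / (437.98 + 1793.1 + 332.79)
    = 227123 / 2563.9 ≈ 88.59 °C

T_f ≈ 88.6 °C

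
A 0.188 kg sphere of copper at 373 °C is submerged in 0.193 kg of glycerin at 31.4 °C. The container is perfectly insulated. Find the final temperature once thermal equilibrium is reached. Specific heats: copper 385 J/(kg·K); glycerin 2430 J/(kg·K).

T_f = Σ m_i c_i T_i / Σ m_i c_i:
T_f = (72.38×373 + 468.99×31.4) / (72.38 + 468.99)
    = 41724 / 541.37 ≈ 77.07 °C

T_f ≈ 77.1 °C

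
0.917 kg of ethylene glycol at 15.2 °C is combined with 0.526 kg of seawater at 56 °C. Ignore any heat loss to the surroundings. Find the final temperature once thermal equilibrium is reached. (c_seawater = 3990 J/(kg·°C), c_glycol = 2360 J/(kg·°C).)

Setting the total heat transfer to zero:
0.526*3990*(T − 56) + 0.917*2360*(T − 15.2) = 0
(2098.7 + 2164.1) T = 2098.7*56 + 2164.1*15.2
T = 150424/4262.9 ≈ 35.29 °C

T_f ≈ 35.3 °C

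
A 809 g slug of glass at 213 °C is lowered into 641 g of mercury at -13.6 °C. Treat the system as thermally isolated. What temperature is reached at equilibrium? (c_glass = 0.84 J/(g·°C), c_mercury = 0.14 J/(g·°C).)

T_f ≈ 186.6 °C

Set heat shed by the hot body equal to heat absorbed by the cold body:
809×0.84×(213 − T) = 641×0.14×(T − (-13.6))
679.56(213 − T) = 89.74(T − (-13.6))
769.3 T = 143526  ⇒  T ≈ 186.57 °C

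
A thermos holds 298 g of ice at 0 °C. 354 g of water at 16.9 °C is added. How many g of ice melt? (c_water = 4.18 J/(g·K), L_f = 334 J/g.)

m_melted ≈ 74.9 g

Cooling the water to 0 °C releases 354×4.18×16.9 = 25007 J.
Fully melting the ice requires m_ice L_f = 298×334 = 99532 J.
Since 25007 < 99532 J, not all the ice melts; equilibrium is at 0 °C.
m_melted×334 = 25007  ⇒  m_melted ≈ 74.87 g.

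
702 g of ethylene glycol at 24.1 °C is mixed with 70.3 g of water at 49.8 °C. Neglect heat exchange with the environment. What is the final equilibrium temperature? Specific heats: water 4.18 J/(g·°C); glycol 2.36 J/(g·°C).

T_f ≈ 28.0 °C

T_f = Σ m_i c_i T_i / Σ m_i c_i:
T_f = (293.85·49.8 + 1656.7·24.1) / (293.85 + 1656.7)
    = 54561 / 1950.6 ≈ 27.97 °C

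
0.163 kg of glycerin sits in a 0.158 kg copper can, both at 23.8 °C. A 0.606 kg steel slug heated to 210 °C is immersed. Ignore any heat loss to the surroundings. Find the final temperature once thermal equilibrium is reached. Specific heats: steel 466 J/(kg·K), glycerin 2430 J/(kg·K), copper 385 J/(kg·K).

T_f ≈ 94.9 °C

Taking heat into each body as positive, Σ m c ΔT = 0:
0.606·466·(T − 210) + 0.163·2430·(T − 23.8) + 0.158·385·(T − 23.8) = 0
282.4(T − 210) + 396.09(T − 23.8) + 60.83(T − 23.8) = 0
739.32 T = 70178
T ≈ 94.92 °C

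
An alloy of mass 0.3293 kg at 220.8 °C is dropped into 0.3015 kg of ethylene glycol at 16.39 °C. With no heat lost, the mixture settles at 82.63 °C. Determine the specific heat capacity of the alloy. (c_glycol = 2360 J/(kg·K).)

c ≈ 1040 J/(kg·K)

Energy conservation, ΣQ = 0:
0.3293×c×(82.63 − 220.8) + 0.3015×2360×(82.63 − 16.39) = 0
-45.5 c = -47132
c = -47132/-45.5 ≈ 1036 J/(kg·K)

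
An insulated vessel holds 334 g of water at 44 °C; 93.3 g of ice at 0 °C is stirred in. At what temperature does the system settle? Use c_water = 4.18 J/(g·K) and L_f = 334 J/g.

Energy conservation, ΣQ = 0:
melt ice: 93.3×334 = 31162
  meltwater 0→T: 93.3×4.18×T = 389.99 T
  water cools: 334×4.18×(T − 44) = 1396.1(T − 44)
1786.1 T = 61429 − 31162 = 30267
T ≈ 16.95 °C. Since T > 0 °C, the all-ice-melts assumption holds.

T_f ≈ 16.9 °C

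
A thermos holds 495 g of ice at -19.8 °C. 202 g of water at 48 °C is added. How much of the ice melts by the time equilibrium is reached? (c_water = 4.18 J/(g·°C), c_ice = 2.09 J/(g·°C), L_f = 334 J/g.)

m_melted ≈ 60 g

Heat available from the water dropping to 0 °C: 202×4.18×48 = 40529 J.
Warming the ice to 0 °C takes 495×2.09×19.8 = 20484 J, leaving 20045 J for melting.
Melting all 495 g of ice would need 495×334 = 165330 J.
Since 20045 < 165330 J, not all the ice melts; equilibrium is at 0 °C.
m_melt = 20045 / L_f = 60.02 g.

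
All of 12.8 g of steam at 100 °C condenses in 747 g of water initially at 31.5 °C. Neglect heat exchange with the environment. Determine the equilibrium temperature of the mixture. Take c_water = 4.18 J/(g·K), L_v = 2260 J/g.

T_f ≈ 41.8 °C

Let T be the final temperature. ΣQ_i = 0:
latent heat released on condensation: 12.8×2260 = 28928; condensed water 100 °C→T: 53.5(T − 100); original water: 3122.5(T − 31.5)
3176 T = 28928 + 5350.4 + 98357 = 132636
T ≈ 41.76 °C (< 100 °C, so full condensation is consistent).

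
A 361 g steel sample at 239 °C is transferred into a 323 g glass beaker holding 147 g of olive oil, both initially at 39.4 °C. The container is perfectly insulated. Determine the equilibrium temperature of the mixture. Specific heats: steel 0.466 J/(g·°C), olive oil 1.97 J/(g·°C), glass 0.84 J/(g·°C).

T_f is the heat-capacity-weighted average of the initial temperatures:
T_f = (168.23*239 + 289.59*39.4 + 271.32*39.4) / (168.23 + 289.59 + 271.32)
    = 62306 / 729.14 ≈ 85.45 °C

T_f ≈ 85.5 °C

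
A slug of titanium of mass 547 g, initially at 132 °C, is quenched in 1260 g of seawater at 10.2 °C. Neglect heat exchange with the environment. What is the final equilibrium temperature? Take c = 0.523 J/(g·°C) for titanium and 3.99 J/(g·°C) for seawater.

T_f ≈ 16.8 °C

With ΣQ=0 the equilibrium temperature is the m·c-weighted mean:
T_f = (286.08·132 + 5027.4·10.2) / (286.08 + 5027.4)
    = 89042 / 5313.5 ≈ 16.76 °C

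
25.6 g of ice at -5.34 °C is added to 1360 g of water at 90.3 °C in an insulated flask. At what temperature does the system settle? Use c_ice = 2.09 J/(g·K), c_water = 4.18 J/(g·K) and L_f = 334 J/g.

Let T be the final temperature. ΣQ_i = 0:
warm ice to 0 °C: 25.6·2.09·(0 − (-5.34)) = 285.71
  fusion: m_ice L_f = 25.6·334 = 8550.4
  warm the meltwater: 107.01 T
  water cools: 1360·4.18·(T − 90.3) = 5684.8(T − 90.3)
5791.8 T = 513337 − 8836.1 = 504501
T ≈ 87.11 °C — above 0 °C, consistent with complete melting.

T_f ≈ 87.1 °C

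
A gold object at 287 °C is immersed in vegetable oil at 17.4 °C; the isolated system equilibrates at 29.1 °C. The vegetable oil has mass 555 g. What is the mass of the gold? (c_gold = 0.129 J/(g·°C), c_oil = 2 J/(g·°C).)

m ≈ 390 g

Net heat exchanged in the isolated system is zero:
m×0.129×(29.1 − 287) + 555×2×(29.1 − 17.4) = 0
-33.27 m = -12987
m = -12987/-33.27 ≈ 390.4 g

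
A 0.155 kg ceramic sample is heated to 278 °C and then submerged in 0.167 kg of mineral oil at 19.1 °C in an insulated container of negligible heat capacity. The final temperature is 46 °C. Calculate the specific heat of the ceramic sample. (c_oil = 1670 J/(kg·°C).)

c ≈ 209 J/(kg·°C)

Heat lost by the ceramic sample = heat gained by the oil:
0.155×c×(278 − 46) = 0.167×1670×(46 − 19.1)
35.96 c = 7502.1  ⇒  c ≈ 208.6 J/(kg·°C)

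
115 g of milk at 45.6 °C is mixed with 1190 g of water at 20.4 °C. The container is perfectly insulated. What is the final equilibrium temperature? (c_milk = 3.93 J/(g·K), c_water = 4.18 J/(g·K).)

T_f ≈ 22.5 °C

T_f is the heat-capacity-weighted average of the initial temperatures:
T_f = (451.95*45.6 + 4974.2*20.4) / (451.95 + 4974.2)
    = 122083 / 5426.1 ≈ 22.50 °C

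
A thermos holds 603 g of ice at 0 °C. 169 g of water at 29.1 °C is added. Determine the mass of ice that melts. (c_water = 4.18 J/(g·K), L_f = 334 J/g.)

Water can give up m c ΔT = 169·4.18·29.1 = 20557 J before reaching 0 °C.
Melting all 603 g of ice would need 603·334 = 201402 J.
20557 J < 201402 J, so only part of the ice melts and the system sits at 0 °C.
m_melted·334 = 20557  ⇒  m_melted ≈ 61.55 g.

m_melted ≈ 61.5 g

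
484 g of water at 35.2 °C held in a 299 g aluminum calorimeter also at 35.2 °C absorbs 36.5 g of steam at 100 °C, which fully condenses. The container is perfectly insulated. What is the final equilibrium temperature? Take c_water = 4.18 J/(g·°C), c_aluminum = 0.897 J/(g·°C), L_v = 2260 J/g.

T_f ≈ 73.0 °C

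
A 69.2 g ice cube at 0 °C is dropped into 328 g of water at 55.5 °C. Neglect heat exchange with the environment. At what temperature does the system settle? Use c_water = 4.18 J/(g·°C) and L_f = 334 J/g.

Net heat exchanged in the isolated system is zero:
latent heat to melt: 69.2·334 = 23113
  warm the meltwater: 289.26 T
  water: 1371(T − 55.5)
1660.3 T = 76093 − 23113 = 52980
T ≈ 31.91 °C. Since T > 0 °C, the all-ice-melts assumption holds.

T_f ≈ 31.9 °C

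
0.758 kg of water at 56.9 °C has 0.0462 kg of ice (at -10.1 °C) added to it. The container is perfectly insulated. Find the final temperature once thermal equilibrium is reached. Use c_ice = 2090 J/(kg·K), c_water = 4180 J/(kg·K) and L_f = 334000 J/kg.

Let T be the final temperature. ΣQ_i = 0:
ice -10.1→0 °C: 0.0462·2090·10.1 = 975.24; melt ice: 0.0462·334000 = 15431; warm the meltwater: 193.12 T; water: 3168.4(T − 56.9)
3361.6 T = 180284 − 16406 = 163878
T ≈ 48.75 °C. Since T > 0 °C, the all-ice-melts assumption holds.

T_f ≈ 48.8 °C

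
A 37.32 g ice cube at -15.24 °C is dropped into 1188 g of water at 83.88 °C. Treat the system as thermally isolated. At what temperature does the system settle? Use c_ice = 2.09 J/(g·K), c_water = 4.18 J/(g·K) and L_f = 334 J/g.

T_f ≈ 78.7 °C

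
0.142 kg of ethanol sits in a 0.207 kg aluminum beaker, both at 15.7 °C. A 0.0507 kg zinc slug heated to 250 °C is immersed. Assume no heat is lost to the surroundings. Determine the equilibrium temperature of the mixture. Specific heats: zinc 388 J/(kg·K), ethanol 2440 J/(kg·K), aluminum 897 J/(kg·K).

T_f is the heat-capacity-weighted average of the initial temperatures:
T_f = (19.67*250 + 346.48*15.7 + 185.68*15.7) / (19.67 + 346.48 + 185.68)
    = 13273 / 551.83 ≈ 24.05 °C

T_f ≈ 24.1 °C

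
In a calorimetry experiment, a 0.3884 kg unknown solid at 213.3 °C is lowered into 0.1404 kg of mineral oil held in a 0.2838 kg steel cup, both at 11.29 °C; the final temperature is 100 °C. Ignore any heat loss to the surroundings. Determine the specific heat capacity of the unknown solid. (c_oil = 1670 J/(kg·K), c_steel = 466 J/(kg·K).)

Setting the total heat transfer to zero:
0.3884·c·(100 − 213.3) + 0.1404·1670·(100 − 11.29) + 0.2838·466·(100 − 11.29) = 0
-44.01 c = -32532
c = -32532/-44.01 ≈ 739.3 J/(kg·K)

c ≈ 739 J/(kg·K)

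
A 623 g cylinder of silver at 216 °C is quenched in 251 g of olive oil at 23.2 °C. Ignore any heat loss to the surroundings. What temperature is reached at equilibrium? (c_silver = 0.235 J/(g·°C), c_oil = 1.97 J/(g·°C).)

T_f ≈ 67.2 °C

T_f = Σ m_i c_i T_i / Σ m_i c_i:
T_f = (146.41*216 + 494.47*23.2) / (146.41 + 494.47)
    = 43095 / 640.88 ≈ 67.24 °C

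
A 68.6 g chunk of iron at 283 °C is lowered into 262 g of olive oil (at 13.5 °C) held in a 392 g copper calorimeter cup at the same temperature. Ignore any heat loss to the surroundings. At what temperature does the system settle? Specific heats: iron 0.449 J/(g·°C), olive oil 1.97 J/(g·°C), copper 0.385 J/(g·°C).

T_f ≈ 25.4 °C

Net heat exchanged in the isolated system is zero:
68.6*0.449*(T − 283) + 262*1.97*(T − 13.5) + 392*0.385*(T − 13.5) = 0
30.8(T − 283) + 516.14(T − 13.5) + 150.92(T − 13.5) = 0
697.86 T = 17722
T = 17722 / 697.86 = 25.4 °C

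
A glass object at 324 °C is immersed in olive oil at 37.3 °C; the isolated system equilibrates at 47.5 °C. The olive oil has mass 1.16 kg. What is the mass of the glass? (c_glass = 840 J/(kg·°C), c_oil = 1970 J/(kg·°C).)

Energy conservation, ΣQ = 0:
m·840·(47.5 − 324) + 1.16·1970·(47.5 − 37.3) = 0
-232260 m = -23309
m = -23309/-232260 ≈ 0.1004 kg

m ≈ 0.1 kg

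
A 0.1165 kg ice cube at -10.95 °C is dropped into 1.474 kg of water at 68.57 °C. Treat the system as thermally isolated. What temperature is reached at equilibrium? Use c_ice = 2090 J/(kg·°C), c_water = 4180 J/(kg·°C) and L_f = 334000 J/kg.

Taking heat into each body as positive, Σ m c ΔT = 0:
warm ice to 0 °C: 0.1165×2090×(0 − (-10.95)) = 2666.2; melt ice: 0.1165×334000 = 38911; meltwater 0→T: 0.1165×4180×T = 486.97 T; water cools: 1.474×4180×(T − 68.57) = 6161.3(T − 68.57)
6648.3 T = 422482 − 41577 = 380905
T ≈ 57.29 °C — above 0 °C, consistent with complete melting.

T_f ≈ 57.3 °C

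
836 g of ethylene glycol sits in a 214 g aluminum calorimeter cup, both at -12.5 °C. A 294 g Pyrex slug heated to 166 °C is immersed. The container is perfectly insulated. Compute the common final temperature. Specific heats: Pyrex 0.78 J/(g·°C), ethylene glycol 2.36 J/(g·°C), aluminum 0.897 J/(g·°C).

Let T be the final temperature. ΣQ_i = 0:
294×0.78×(T − 166) + 836×2.36×(T − (-12.5)) + 214×0.897×(T − (-12.5)) = 0
(229.32 + 1973 + 191.96) T = 229.32×166 + 1973×(-12.5) + 191.96×(-12.5)
T = 11006/2394.2 ≈ 4.60 °C

T_f ≈ 4.6 °C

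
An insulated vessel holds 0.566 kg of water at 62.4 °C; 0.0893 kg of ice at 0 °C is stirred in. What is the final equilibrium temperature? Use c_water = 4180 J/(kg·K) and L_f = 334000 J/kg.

Conservation of energy gives ΣQ = 0:
melt ice: 0.0893·334000 = 29826; meltwater 0→T: 0.0893·4180·T = 373.27 T; water cools: 0.566·4180·(T − 62.4) = 2365.9(T − 62.4)
2739.2 T = 147631 − 29826 = 117805
T ≈ 43.01 °C (positive, so assuming full melt was valid).

T_f ≈ 43.0 °C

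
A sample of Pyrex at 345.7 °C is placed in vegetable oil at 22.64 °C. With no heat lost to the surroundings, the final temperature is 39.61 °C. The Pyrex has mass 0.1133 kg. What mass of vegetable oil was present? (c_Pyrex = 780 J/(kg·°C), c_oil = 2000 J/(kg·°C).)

Heat lost by the Pyrex = heat gained by the oil:
0.1133×780×(345.7 − 39.61) = m×2000×(39.61 − 22.64)
33940 m = 27050  ⇒  m ≈ 0.797 kg

m ≈ 0.797 kg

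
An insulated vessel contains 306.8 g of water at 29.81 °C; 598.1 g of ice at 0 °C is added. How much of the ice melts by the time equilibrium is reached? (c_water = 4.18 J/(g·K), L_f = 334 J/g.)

m_melted ≈ 114 g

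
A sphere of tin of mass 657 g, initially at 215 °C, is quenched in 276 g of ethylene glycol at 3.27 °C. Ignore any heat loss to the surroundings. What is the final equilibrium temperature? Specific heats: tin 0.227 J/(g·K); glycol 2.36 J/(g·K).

T_f ≈ 42.7 °C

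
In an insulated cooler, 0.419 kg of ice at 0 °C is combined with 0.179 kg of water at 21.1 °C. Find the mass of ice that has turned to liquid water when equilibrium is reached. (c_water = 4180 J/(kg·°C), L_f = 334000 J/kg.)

Cooling the water to 0 °C releases 0.179·4180·21.1 = 15787 J.
Fully melting the ice requires m_ice L_f = 0.419·334000 = 139946 J.
Since 15787 < 139946 J, not all the ice melts; equilibrium is at 0 °C.
Mass melted = 15787/334000 ≈ 0.04727 kg.

m_melted ≈ 0.0473 kg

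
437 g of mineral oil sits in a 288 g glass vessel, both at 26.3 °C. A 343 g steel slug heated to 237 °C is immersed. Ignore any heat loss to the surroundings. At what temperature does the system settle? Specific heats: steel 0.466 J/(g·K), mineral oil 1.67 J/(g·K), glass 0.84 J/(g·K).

Taking heat into each body as positive, Σ m c ΔT = 0:
343·0.466·(T − 237) + 437·1.67·(T − 26.3) + 288·0.84·(T − 26.3) = 0
(159.84 + 729.79 + 241.92) T = 159.84·237 + 729.79·26.3 + 241.92·26.3
T ≈ 56.06 °C

T_f ≈ 56.1 °C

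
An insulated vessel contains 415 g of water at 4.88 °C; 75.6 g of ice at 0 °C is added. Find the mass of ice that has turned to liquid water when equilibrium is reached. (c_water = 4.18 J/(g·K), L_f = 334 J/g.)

Cooling the water to 0 °C releases 415·4.18·4.88 = 8465.3 J.
Fully melting the ice requires m_ice L_f = 75.6·334 = 25250 J.
That's not enough to melt it all — equilibrium is at 0 °C with ice remaining.
Mass melted = 8465.3/334 ≈ 25.35 g.

m_melted ≈ 25.3 g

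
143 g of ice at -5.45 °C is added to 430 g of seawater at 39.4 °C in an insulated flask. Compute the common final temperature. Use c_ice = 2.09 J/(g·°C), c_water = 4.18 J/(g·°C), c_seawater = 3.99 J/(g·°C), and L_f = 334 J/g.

T_f ≈ 7.9 °C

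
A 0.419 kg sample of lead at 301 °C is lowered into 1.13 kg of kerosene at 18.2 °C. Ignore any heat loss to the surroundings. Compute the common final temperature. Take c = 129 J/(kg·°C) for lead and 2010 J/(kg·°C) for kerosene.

T_f ≈ 24.8 °C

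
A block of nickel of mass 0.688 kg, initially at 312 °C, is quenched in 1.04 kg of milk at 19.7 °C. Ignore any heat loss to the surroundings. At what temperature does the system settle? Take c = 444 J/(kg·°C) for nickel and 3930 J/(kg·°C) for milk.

T_f ≈ 40.0 °C

|Q_nickel| = |Q_milk|:
0.688×444×(312 − T) = 1.04×3930×(T − 19.7)
305.47(312 − T) = 4087.2(T − 19.7)
4392.7 T = 175825  ⇒  T ≈ 40.03 °C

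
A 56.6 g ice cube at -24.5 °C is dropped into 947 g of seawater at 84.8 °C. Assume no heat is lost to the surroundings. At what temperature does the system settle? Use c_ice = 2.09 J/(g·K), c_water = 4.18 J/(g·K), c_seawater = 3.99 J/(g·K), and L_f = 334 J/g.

Heat gained plus heat lost sum to zero:
ice -24.5→0 °C: 56.6×2.09×24.5 = 2898.2
  melt ice: 56.6×334 = 18904
  warm the meltwater: 236.59 T
  seawater cools: 947×3.99×(T − 84.8) = 3778.5(T − 84.8)
4015.1 T = 320419 − 21803 = 298617
T ≈ 74.37 °C (positive, so assuming full melt was valid).

T_f ≈ 74.4 °C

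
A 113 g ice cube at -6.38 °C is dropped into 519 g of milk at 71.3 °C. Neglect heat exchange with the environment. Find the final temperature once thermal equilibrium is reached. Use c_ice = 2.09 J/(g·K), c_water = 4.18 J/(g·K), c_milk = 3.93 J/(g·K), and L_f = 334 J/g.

T_f ≈ 42.3 °C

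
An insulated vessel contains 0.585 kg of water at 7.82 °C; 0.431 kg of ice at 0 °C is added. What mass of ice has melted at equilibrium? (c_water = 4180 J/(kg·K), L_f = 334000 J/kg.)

Cooling the water to 0 °C releases 0.585×4180×7.82 = 19122 J.
To melt every bit of ice: 0.431×334000 = 143954 J.
That's not enough to melt it all — equilibrium is at 0 °C with ice remaining.
Mass melted = 19122/334000 ≈ 0.05725 kg.

m_melted ≈ 0.0573 kg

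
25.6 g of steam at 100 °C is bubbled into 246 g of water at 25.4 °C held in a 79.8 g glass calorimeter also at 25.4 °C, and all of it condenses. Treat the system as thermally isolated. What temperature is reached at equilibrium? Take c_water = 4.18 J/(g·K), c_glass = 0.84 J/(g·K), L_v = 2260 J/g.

T_f ≈ 80.2 °C

Heat gained plus heat lost sum to zero:
latent heat released on condensation: 25.6×2260 = 57856; condensed water 100 °C→T: 107.01(T − 100); water warms: 246×4.18×(T − 25.4) = 1028.3(T − 25.4); cup: 67.03(T − 25.4)
1202.3 T = 57856 + 10701 + 27821 = 96378
T ≈ 80.16 °C — below 100 °C, confirming all the steam condensed.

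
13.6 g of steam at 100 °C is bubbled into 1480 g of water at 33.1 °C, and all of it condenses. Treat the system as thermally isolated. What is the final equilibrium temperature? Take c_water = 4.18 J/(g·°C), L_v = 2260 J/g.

Sum of m c ΔT and latent-heat terms is zero:
steam→water at 100 °C releases m L_v = 13.6·2260 = 30736; condensed water 100 °C→T: 56.85(T − 100); water warms: 1480·4.18·(T − 33.1) = 6186.4(T − 33.1)
6243.2 T = 30736 + 5684.8 + 204770 = 241191
T ≈ 38.63 °C — below 100 °C, confirming all the steam condensed.

T_f ≈ 38.6 °C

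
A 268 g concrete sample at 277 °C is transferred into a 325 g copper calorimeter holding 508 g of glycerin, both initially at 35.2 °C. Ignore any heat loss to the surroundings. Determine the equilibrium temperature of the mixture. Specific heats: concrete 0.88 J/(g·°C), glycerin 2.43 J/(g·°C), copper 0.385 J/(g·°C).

T_f ≈ 70.9 °C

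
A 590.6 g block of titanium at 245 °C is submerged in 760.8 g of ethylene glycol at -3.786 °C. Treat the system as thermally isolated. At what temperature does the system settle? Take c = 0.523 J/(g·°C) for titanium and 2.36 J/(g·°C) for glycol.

T_f ≈ 32.7 °C

T_f = Σ m_i c_i T_i / Σ m_i c_i:
T_f = (308.88×245 + 1795.5×(-3.786)) / (308.88 + 1795.5)
    = 68879 / 2104.4 ≈ 32.73 °C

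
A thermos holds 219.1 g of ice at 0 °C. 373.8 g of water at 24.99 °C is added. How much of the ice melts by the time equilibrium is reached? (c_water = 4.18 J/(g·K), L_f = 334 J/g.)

Heat available from the water dropping to 0 °C: 373.8·4.18·24.99 = 39046 J.
Fully melting the ice requires m_ice L_f = 219.1·334 = 73179 J.
That's not enough to melt it all — equilibrium is at 0 °C with ice remaining.
m_melted·334 = 39046  ⇒  m_melted ≈ 116.9 g.

m_melted ≈ 117 g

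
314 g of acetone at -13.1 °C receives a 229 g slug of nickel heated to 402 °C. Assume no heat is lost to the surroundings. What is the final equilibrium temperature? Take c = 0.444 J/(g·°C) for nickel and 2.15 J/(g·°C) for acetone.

T_f ≈ 41.2 °C

T_f = Σ m_i c_i T_i / Σ m_i c_i:
T_f = (101.68×402 + 675.1×(-13.1)) / (101.68 + 675.1)
    = 32030 / 776.78 ≈ 41.23 °C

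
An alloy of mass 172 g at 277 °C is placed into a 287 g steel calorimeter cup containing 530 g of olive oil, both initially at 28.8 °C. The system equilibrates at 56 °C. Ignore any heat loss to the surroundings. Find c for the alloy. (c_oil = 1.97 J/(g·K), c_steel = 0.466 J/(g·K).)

c ≈ 0.843 J/(g·K)

Conservation of energy gives ΣQ = 0:
172·c·(56 − 277) + 530·1.97·(56 − 28.8) + 287·0.466·(56 − 28.8) = 0
-38012 c = -32037
c = -32037/-38012 ≈ 0.8428 J/(g·K)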